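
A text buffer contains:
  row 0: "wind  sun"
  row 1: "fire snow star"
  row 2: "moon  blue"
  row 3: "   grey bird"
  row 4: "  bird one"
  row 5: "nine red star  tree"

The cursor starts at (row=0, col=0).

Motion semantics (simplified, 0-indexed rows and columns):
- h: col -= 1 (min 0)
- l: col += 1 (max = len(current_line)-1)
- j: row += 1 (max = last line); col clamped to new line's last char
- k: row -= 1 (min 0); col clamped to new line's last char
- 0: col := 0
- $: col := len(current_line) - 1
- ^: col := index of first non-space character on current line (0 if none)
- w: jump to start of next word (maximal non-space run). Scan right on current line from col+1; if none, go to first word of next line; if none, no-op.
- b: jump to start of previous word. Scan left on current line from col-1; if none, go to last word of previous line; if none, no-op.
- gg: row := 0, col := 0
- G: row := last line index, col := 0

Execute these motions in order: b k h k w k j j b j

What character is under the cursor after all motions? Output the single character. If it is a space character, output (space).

After 1 (b): row=0 col=0 char='w'
After 2 (k): row=0 col=0 char='w'
After 3 (h): row=0 col=0 char='w'
After 4 (k): row=0 col=0 char='w'
After 5 (w): row=0 col=6 char='s'
After 6 (k): row=0 col=6 char='s'
After 7 (j): row=1 col=6 char='n'
After 8 (j): row=2 col=6 char='b'
After 9 (b): row=2 col=0 char='m'
After 10 (j): row=3 col=0 char='_'

Answer: (space)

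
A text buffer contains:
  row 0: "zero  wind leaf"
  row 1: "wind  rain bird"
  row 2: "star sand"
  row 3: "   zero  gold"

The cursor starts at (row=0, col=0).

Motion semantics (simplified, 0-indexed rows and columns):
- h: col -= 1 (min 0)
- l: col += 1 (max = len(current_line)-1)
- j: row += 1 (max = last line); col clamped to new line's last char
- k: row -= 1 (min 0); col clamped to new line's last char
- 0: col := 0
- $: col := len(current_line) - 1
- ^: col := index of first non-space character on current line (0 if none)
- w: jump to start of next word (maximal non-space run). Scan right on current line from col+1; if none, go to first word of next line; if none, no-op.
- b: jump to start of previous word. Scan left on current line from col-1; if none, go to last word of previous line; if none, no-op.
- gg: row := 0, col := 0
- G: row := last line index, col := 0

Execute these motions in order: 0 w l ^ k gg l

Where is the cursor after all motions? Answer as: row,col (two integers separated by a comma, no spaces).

Answer: 0,1

Derivation:
After 1 (0): row=0 col=0 char='z'
After 2 (w): row=0 col=6 char='w'
After 3 (l): row=0 col=7 char='i'
After 4 (^): row=0 col=0 char='z'
After 5 (k): row=0 col=0 char='z'
After 6 (gg): row=0 col=0 char='z'
After 7 (l): row=0 col=1 char='e'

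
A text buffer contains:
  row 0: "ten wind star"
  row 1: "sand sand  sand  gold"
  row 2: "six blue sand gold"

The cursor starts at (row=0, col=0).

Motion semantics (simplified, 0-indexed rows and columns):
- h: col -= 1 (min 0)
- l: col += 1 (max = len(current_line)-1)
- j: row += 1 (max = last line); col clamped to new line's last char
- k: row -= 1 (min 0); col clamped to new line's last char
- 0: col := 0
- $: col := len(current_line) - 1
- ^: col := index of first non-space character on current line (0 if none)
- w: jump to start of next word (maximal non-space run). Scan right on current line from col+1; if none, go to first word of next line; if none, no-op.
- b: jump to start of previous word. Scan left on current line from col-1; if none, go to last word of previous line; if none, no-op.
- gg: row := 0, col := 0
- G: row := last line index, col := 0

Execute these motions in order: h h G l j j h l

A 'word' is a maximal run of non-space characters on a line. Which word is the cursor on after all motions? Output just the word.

After 1 (h): row=0 col=0 char='t'
After 2 (h): row=0 col=0 char='t'
After 3 (G): row=2 col=0 char='s'
After 4 (l): row=2 col=1 char='i'
After 5 (j): row=2 col=1 char='i'
After 6 (j): row=2 col=1 char='i'
After 7 (h): row=2 col=0 char='s'
After 8 (l): row=2 col=1 char='i'

Answer: six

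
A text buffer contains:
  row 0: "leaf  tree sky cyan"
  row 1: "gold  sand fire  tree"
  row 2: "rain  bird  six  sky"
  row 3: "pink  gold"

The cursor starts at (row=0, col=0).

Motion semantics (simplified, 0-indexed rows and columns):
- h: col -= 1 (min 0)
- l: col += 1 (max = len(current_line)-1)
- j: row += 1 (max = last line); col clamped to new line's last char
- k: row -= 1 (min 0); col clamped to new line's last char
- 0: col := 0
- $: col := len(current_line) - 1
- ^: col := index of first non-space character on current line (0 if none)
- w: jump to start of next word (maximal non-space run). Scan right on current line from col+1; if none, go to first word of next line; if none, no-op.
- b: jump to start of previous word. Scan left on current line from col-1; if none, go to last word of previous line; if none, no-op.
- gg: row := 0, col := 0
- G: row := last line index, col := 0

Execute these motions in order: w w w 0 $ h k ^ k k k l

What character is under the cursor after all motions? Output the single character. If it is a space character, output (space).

Answer: e

Derivation:
After 1 (w): row=0 col=6 char='t'
After 2 (w): row=0 col=11 char='s'
After 3 (w): row=0 col=15 char='c'
After 4 (0): row=0 col=0 char='l'
After 5 ($): row=0 col=18 char='n'
After 6 (h): row=0 col=17 char='a'
After 7 (k): row=0 col=17 char='a'
After 8 (^): row=0 col=0 char='l'
After 9 (k): row=0 col=0 char='l'
After 10 (k): row=0 col=0 char='l'
After 11 (k): row=0 col=0 char='l'
After 12 (l): row=0 col=1 char='e'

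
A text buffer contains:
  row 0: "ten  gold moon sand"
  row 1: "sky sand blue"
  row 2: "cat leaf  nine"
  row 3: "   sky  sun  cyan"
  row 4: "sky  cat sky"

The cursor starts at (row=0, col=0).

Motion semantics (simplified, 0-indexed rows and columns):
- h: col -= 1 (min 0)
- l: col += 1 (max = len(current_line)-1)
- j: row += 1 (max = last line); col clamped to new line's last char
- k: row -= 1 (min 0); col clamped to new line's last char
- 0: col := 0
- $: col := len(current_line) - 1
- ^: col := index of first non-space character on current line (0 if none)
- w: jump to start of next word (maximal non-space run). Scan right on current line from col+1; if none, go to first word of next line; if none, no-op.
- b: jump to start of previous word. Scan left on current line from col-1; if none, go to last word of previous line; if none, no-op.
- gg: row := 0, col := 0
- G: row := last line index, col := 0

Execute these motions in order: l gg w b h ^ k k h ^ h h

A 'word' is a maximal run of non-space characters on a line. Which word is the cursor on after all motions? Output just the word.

Answer: ten

Derivation:
After 1 (l): row=0 col=1 char='e'
After 2 (gg): row=0 col=0 char='t'
After 3 (w): row=0 col=5 char='g'
After 4 (b): row=0 col=0 char='t'
After 5 (h): row=0 col=0 char='t'
After 6 (^): row=0 col=0 char='t'
After 7 (k): row=0 col=0 char='t'
After 8 (k): row=0 col=0 char='t'
After 9 (h): row=0 col=0 char='t'
After 10 (^): row=0 col=0 char='t'
After 11 (h): row=0 col=0 char='t'
After 12 (h): row=0 col=0 char='t'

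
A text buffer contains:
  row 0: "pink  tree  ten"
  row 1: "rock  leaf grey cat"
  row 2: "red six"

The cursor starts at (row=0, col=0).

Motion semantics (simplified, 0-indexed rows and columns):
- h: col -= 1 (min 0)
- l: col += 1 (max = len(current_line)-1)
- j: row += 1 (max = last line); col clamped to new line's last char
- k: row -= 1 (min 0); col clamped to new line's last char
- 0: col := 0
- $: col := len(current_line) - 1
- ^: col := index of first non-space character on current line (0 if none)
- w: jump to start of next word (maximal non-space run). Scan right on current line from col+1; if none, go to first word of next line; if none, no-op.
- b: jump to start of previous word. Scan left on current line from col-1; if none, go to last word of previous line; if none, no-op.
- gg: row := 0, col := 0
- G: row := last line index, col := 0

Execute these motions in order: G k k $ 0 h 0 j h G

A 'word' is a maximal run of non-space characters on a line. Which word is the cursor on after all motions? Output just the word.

Answer: red

Derivation:
After 1 (G): row=2 col=0 char='r'
After 2 (k): row=1 col=0 char='r'
After 3 (k): row=0 col=0 char='p'
After 4 ($): row=0 col=14 char='n'
After 5 (0): row=0 col=0 char='p'
After 6 (h): row=0 col=0 char='p'
After 7 (0): row=0 col=0 char='p'
After 8 (j): row=1 col=0 char='r'
After 9 (h): row=1 col=0 char='r'
After 10 (G): row=2 col=0 char='r'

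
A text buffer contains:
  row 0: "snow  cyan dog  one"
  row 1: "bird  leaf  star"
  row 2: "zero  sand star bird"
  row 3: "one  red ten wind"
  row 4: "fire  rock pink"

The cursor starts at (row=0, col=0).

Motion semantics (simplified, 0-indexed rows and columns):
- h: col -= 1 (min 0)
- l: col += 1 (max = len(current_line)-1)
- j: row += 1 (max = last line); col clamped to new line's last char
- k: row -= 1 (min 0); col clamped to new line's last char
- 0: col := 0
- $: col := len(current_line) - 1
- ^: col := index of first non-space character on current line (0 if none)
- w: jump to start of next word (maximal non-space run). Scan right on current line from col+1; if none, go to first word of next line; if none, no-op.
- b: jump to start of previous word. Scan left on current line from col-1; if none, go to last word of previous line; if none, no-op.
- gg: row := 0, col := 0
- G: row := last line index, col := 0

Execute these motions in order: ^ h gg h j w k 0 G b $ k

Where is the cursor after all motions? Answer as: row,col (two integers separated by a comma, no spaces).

Answer: 2,16

Derivation:
After 1 (^): row=0 col=0 char='s'
After 2 (h): row=0 col=0 char='s'
After 3 (gg): row=0 col=0 char='s'
After 4 (h): row=0 col=0 char='s'
After 5 (j): row=1 col=0 char='b'
After 6 (w): row=1 col=6 char='l'
After 7 (k): row=0 col=6 char='c'
After 8 (0): row=0 col=0 char='s'
After 9 (G): row=4 col=0 char='f'
After 10 (b): row=3 col=13 char='w'
After 11 ($): row=3 col=16 char='d'
After 12 (k): row=2 col=16 char='b'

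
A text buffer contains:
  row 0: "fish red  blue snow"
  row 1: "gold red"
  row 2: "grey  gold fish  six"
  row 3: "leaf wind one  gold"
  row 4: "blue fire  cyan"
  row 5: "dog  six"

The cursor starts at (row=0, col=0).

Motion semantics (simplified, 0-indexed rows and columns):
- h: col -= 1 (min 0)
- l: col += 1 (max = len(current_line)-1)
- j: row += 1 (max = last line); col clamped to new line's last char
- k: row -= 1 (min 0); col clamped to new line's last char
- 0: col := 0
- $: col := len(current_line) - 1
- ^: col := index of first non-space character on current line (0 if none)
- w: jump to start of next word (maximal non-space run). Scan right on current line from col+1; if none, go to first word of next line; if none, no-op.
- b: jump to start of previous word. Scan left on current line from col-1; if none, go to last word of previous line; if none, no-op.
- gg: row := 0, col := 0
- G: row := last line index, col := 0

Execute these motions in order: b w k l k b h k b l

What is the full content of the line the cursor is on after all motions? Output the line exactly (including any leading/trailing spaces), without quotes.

Answer: fish red  blue snow

Derivation:
After 1 (b): row=0 col=0 char='f'
After 2 (w): row=0 col=5 char='r'
After 3 (k): row=0 col=5 char='r'
After 4 (l): row=0 col=6 char='e'
After 5 (k): row=0 col=6 char='e'
After 6 (b): row=0 col=5 char='r'
After 7 (h): row=0 col=4 char='_'
After 8 (k): row=0 col=4 char='_'
After 9 (b): row=0 col=0 char='f'
After 10 (l): row=0 col=1 char='i'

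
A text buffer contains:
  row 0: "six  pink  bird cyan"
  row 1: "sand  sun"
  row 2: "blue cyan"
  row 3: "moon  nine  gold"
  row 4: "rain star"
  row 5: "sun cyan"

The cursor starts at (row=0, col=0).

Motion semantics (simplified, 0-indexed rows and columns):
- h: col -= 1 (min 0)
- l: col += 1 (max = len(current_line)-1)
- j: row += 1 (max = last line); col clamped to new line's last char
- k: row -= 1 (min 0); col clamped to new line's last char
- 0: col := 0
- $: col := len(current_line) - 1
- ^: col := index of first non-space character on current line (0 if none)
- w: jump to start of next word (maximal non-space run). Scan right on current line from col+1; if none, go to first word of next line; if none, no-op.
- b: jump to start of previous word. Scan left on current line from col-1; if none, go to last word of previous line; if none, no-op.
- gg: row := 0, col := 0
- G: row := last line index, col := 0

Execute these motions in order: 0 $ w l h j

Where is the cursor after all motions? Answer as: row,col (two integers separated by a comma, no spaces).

Answer: 2,0

Derivation:
After 1 (0): row=0 col=0 char='s'
After 2 ($): row=0 col=19 char='n'
After 3 (w): row=1 col=0 char='s'
After 4 (l): row=1 col=1 char='a'
After 5 (h): row=1 col=0 char='s'
After 6 (j): row=2 col=0 char='b'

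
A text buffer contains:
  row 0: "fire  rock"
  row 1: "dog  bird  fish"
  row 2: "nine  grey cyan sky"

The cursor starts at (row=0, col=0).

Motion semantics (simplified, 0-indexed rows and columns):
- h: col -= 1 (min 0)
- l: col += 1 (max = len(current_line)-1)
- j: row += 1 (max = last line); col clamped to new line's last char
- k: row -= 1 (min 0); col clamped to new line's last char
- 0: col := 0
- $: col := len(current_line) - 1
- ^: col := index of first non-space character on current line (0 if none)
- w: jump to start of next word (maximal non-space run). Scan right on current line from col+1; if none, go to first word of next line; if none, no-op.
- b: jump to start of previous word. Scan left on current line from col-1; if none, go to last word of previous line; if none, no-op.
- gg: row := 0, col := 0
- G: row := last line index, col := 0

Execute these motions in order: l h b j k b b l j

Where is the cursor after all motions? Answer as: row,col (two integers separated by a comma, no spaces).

Answer: 1,1

Derivation:
After 1 (l): row=0 col=1 char='i'
After 2 (h): row=0 col=0 char='f'
After 3 (b): row=0 col=0 char='f'
After 4 (j): row=1 col=0 char='d'
After 5 (k): row=0 col=0 char='f'
After 6 (b): row=0 col=0 char='f'
After 7 (b): row=0 col=0 char='f'
After 8 (l): row=0 col=1 char='i'
After 9 (j): row=1 col=1 char='o'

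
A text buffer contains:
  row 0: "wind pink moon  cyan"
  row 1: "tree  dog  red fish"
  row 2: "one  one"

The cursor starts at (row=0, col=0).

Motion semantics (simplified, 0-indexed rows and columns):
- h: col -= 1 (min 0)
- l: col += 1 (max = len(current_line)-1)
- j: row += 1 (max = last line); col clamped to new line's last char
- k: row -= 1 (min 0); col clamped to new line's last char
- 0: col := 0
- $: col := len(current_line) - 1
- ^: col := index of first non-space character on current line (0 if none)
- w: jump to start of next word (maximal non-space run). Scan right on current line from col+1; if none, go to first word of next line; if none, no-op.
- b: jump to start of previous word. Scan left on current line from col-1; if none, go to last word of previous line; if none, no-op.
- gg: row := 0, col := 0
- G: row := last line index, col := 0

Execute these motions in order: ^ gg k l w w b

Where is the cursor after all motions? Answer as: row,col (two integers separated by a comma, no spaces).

After 1 (^): row=0 col=0 char='w'
After 2 (gg): row=0 col=0 char='w'
After 3 (k): row=0 col=0 char='w'
After 4 (l): row=0 col=1 char='i'
After 5 (w): row=0 col=5 char='p'
After 6 (w): row=0 col=10 char='m'
After 7 (b): row=0 col=5 char='p'

Answer: 0,5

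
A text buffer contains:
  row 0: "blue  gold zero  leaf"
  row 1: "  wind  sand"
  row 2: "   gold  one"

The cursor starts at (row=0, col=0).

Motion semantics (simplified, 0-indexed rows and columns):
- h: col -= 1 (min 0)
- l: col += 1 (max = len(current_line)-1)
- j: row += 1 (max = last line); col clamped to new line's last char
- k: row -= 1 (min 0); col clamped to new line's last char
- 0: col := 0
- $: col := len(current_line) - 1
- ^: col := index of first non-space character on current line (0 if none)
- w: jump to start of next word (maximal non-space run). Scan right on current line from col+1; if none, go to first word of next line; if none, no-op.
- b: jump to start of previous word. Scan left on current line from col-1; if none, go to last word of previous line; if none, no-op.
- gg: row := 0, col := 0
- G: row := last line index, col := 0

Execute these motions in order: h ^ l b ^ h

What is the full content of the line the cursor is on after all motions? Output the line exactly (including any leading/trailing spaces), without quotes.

Answer: blue  gold zero  leaf

Derivation:
After 1 (h): row=0 col=0 char='b'
After 2 (^): row=0 col=0 char='b'
After 3 (l): row=0 col=1 char='l'
After 4 (b): row=0 col=0 char='b'
After 5 (^): row=0 col=0 char='b'
After 6 (h): row=0 col=0 char='b'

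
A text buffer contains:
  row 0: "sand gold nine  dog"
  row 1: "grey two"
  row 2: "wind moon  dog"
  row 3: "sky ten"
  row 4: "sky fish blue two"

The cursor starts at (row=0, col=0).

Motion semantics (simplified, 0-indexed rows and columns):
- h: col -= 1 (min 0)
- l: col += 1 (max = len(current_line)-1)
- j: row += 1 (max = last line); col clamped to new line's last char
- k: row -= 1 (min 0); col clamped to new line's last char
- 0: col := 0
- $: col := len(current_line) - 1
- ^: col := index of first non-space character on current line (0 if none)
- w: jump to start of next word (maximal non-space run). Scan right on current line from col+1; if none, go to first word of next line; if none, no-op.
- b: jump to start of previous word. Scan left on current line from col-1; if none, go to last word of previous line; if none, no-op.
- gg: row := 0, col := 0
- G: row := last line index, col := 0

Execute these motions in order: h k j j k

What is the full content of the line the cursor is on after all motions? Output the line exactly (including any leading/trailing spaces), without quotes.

Answer: grey two

Derivation:
After 1 (h): row=0 col=0 char='s'
After 2 (k): row=0 col=0 char='s'
After 3 (j): row=1 col=0 char='g'
After 4 (j): row=2 col=0 char='w'
After 5 (k): row=1 col=0 char='g'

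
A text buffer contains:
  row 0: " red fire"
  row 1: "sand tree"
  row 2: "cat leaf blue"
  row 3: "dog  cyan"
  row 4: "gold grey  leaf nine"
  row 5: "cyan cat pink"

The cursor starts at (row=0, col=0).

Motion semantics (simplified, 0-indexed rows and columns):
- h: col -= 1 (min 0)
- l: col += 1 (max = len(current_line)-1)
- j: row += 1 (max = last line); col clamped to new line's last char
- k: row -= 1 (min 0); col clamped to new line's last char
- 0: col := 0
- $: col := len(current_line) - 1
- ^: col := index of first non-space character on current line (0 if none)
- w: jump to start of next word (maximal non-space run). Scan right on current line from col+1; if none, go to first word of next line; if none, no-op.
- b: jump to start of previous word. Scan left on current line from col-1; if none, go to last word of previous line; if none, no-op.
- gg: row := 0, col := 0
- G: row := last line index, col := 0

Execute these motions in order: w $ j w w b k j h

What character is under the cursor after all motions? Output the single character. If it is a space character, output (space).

After 1 (w): row=0 col=1 char='r'
After 2 ($): row=0 col=8 char='e'
After 3 (j): row=1 col=8 char='e'
After 4 (w): row=2 col=0 char='c'
After 5 (w): row=2 col=4 char='l'
After 6 (b): row=2 col=0 char='c'
After 7 (k): row=1 col=0 char='s'
After 8 (j): row=2 col=0 char='c'
After 9 (h): row=2 col=0 char='c'

Answer: c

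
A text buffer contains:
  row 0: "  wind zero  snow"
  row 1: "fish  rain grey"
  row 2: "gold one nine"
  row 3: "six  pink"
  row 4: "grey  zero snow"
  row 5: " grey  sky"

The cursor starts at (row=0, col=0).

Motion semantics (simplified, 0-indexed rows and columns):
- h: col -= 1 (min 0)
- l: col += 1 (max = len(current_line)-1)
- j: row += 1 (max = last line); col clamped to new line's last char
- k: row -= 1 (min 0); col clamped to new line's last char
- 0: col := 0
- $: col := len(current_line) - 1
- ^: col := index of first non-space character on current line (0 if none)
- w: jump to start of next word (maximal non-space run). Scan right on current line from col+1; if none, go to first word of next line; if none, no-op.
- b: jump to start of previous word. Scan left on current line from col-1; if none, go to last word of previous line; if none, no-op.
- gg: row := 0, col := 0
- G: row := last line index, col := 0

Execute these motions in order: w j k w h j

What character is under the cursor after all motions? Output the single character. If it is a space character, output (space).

After 1 (w): row=0 col=2 char='w'
After 2 (j): row=1 col=2 char='s'
After 3 (k): row=0 col=2 char='w'
After 4 (w): row=0 col=7 char='z'
After 5 (h): row=0 col=6 char='_'
After 6 (j): row=1 col=6 char='r'

Answer: r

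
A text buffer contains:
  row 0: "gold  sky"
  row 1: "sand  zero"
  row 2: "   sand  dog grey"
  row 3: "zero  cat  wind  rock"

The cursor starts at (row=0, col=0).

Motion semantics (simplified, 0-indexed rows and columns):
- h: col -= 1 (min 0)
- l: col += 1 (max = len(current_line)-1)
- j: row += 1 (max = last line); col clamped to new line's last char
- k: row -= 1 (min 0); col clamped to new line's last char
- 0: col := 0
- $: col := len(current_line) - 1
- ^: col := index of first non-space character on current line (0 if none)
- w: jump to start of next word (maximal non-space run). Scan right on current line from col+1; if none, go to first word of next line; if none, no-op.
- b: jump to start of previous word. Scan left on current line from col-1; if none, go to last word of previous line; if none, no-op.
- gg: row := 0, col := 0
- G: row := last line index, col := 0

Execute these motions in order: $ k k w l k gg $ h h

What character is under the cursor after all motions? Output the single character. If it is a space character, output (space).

Answer: s

Derivation:
After 1 ($): row=0 col=8 char='y'
After 2 (k): row=0 col=8 char='y'
After 3 (k): row=0 col=8 char='y'
After 4 (w): row=1 col=0 char='s'
After 5 (l): row=1 col=1 char='a'
After 6 (k): row=0 col=1 char='o'
After 7 (gg): row=0 col=0 char='g'
After 8 ($): row=0 col=8 char='y'
After 9 (h): row=0 col=7 char='k'
After 10 (h): row=0 col=6 char='s'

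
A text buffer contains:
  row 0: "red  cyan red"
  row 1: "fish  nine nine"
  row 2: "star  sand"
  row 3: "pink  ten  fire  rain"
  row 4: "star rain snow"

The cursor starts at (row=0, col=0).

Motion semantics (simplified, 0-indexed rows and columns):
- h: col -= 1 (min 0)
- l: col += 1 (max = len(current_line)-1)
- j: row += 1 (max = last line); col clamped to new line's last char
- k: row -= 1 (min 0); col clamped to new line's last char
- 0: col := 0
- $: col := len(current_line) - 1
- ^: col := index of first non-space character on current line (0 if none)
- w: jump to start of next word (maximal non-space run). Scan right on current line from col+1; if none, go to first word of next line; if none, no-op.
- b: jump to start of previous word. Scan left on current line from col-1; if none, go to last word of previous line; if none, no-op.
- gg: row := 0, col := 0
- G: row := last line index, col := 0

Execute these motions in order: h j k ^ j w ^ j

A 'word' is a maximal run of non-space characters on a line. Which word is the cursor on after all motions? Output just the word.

After 1 (h): row=0 col=0 char='r'
After 2 (j): row=1 col=0 char='f'
After 3 (k): row=0 col=0 char='r'
After 4 (^): row=0 col=0 char='r'
After 5 (j): row=1 col=0 char='f'
After 6 (w): row=1 col=6 char='n'
After 7 (^): row=1 col=0 char='f'
After 8 (j): row=2 col=0 char='s'

Answer: star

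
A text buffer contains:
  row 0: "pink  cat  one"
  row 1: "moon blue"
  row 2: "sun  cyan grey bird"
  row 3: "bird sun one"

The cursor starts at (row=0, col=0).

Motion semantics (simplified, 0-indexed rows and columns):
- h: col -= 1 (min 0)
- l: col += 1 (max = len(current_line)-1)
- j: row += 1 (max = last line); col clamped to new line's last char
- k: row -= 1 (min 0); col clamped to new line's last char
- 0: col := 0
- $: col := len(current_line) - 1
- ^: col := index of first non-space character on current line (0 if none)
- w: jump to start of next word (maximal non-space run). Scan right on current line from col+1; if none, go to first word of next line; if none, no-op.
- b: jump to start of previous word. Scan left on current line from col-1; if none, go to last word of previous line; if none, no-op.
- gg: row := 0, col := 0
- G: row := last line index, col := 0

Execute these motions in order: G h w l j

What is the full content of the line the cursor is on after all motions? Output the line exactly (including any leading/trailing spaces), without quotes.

After 1 (G): row=3 col=0 char='b'
After 2 (h): row=3 col=0 char='b'
After 3 (w): row=3 col=5 char='s'
After 4 (l): row=3 col=6 char='u'
After 5 (j): row=3 col=6 char='u'

Answer: bird sun one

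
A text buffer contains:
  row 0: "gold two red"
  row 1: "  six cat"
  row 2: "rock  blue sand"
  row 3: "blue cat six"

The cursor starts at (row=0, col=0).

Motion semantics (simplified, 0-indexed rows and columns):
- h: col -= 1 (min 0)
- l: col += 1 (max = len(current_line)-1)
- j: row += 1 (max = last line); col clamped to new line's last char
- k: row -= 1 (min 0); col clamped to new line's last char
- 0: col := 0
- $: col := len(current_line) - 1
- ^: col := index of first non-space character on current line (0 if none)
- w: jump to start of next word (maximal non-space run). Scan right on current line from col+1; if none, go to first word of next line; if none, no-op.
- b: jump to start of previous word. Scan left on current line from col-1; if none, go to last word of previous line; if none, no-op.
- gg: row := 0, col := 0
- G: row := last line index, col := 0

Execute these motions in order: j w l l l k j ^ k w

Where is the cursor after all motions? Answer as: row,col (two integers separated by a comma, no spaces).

Answer: 0,5

Derivation:
After 1 (j): row=1 col=0 char='_'
After 2 (w): row=1 col=2 char='s'
After 3 (l): row=1 col=3 char='i'
After 4 (l): row=1 col=4 char='x'
After 5 (l): row=1 col=5 char='_'
After 6 (k): row=0 col=5 char='t'
After 7 (j): row=1 col=5 char='_'
After 8 (^): row=1 col=2 char='s'
After 9 (k): row=0 col=2 char='l'
After 10 (w): row=0 col=5 char='t'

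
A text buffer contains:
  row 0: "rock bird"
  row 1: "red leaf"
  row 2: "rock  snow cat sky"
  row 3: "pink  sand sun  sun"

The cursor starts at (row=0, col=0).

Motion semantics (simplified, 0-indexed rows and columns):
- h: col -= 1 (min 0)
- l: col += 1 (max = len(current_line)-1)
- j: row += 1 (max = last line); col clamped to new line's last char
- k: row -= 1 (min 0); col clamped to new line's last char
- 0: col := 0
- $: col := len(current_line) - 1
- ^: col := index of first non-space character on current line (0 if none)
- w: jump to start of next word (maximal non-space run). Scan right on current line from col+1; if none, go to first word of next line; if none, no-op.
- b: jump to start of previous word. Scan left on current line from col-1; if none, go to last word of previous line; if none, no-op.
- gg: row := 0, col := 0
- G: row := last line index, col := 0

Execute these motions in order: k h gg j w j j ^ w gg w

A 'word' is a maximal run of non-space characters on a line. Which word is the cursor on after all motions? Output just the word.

Answer: bird

Derivation:
After 1 (k): row=0 col=0 char='r'
After 2 (h): row=0 col=0 char='r'
After 3 (gg): row=0 col=0 char='r'
After 4 (j): row=1 col=0 char='r'
After 5 (w): row=1 col=4 char='l'
After 6 (j): row=2 col=4 char='_'
After 7 (j): row=3 col=4 char='_'
After 8 (^): row=3 col=0 char='p'
After 9 (w): row=3 col=6 char='s'
After 10 (gg): row=0 col=0 char='r'
After 11 (w): row=0 col=5 char='b'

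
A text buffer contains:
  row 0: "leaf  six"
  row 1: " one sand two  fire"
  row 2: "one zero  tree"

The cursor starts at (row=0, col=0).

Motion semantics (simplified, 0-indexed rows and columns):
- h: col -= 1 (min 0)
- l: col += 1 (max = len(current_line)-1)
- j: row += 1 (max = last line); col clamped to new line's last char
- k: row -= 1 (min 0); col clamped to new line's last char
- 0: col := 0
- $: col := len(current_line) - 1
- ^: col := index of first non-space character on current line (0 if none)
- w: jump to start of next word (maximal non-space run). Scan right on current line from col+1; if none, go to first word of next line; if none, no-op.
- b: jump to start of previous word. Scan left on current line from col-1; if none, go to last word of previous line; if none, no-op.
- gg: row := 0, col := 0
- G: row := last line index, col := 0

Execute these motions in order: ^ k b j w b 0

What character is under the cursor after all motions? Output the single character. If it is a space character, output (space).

After 1 (^): row=0 col=0 char='l'
After 2 (k): row=0 col=0 char='l'
After 3 (b): row=0 col=0 char='l'
After 4 (j): row=1 col=0 char='_'
After 5 (w): row=1 col=1 char='o'
After 6 (b): row=0 col=6 char='s'
After 7 (0): row=0 col=0 char='l'

Answer: l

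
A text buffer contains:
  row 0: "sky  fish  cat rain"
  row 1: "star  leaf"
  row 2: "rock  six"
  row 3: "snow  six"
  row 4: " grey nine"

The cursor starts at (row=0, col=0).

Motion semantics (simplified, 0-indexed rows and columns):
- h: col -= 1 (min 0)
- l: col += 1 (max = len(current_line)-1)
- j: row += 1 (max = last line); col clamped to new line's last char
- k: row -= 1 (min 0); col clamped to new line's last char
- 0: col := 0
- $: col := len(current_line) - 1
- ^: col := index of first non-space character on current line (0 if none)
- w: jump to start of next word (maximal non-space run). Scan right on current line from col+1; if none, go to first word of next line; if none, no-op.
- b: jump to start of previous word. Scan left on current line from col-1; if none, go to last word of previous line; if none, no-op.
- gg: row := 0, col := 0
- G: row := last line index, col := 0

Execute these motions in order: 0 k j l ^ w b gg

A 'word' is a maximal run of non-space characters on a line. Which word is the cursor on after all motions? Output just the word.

Answer: sky

Derivation:
After 1 (0): row=0 col=0 char='s'
After 2 (k): row=0 col=0 char='s'
After 3 (j): row=1 col=0 char='s'
After 4 (l): row=1 col=1 char='t'
After 5 (^): row=1 col=0 char='s'
After 6 (w): row=1 col=6 char='l'
After 7 (b): row=1 col=0 char='s'
After 8 (gg): row=0 col=0 char='s'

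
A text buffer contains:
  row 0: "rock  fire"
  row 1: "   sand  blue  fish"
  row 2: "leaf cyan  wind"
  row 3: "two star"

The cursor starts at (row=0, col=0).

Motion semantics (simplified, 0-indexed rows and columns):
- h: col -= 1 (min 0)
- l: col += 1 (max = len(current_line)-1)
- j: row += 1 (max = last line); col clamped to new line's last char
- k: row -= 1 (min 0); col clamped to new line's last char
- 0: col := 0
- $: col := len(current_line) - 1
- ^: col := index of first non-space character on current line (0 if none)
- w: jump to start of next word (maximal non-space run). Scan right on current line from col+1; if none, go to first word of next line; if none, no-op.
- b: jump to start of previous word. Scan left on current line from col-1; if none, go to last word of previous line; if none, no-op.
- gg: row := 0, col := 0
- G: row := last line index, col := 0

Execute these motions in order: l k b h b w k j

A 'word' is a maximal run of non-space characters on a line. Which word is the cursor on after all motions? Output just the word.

Answer: sand

Derivation:
After 1 (l): row=0 col=1 char='o'
After 2 (k): row=0 col=1 char='o'
After 3 (b): row=0 col=0 char='r'
After 4 (h): row=0 col=0 char='r'
After 5 (b): row=0 col=0 char='r'
After 6 (w): row=0 col=6 char='f'
After 7 (k): row=0 col=6 char='f'
After 8 (j): row=1 col=6 char='d'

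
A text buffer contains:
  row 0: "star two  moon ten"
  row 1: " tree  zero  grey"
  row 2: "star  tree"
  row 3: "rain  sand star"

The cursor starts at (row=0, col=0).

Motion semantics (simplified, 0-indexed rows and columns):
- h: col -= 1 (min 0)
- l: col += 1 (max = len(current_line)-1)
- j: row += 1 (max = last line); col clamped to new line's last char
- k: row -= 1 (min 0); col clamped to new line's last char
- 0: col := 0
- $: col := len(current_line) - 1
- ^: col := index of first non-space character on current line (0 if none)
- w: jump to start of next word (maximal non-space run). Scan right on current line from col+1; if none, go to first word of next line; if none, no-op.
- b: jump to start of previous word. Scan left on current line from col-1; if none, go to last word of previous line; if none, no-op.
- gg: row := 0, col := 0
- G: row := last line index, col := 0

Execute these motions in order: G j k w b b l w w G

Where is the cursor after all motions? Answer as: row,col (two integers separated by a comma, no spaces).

After 1 (G): row=3 col=0 char='r'
After 2 (j): row=3 col=0 char='r'
After 3 (k): row=2 col=0 char='s'
After 4 (w): row=2 col=6 char='t'
After 5 (b): row=2 col=0 char='s'
After 6 (b): row=1 col=13 char='g'
After 7 (l): row=1 col=14 char='r'
After 8 (w): row=2 col=0 char='s'
After 9 (w): row=2 col=6 char='t'
After 10 (G): row=3 col=0 char='r'

Answer: 3,0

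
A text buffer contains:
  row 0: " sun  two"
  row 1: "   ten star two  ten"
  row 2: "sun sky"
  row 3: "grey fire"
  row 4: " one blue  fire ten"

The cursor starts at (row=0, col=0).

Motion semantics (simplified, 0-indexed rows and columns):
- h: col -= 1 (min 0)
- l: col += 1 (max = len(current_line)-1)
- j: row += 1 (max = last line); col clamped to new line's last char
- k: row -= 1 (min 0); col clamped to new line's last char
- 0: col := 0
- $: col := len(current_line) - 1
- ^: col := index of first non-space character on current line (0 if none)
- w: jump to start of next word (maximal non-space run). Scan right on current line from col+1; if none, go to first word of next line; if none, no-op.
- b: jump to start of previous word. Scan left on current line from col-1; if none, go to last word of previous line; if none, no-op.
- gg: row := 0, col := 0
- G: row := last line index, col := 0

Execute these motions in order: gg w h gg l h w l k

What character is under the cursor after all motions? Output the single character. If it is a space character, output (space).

After 1 (gg): row=0 col=0 char='_'
After 2 (w): row=0 col=1 char='s'
After 3 (h): row=0 col=0 char='_'
After 4 (gg): row=0 col=0 char='_'
After 5 (l): row=0 col=1 char='s'
After 6 (h): row=0 col=0 char='_'
After 7 (w): row=0 col=1 char='s'
After 8 (l): row=0 col=2 char='u'
After 9 (k): row=0 col=2 char='u'

Answer: u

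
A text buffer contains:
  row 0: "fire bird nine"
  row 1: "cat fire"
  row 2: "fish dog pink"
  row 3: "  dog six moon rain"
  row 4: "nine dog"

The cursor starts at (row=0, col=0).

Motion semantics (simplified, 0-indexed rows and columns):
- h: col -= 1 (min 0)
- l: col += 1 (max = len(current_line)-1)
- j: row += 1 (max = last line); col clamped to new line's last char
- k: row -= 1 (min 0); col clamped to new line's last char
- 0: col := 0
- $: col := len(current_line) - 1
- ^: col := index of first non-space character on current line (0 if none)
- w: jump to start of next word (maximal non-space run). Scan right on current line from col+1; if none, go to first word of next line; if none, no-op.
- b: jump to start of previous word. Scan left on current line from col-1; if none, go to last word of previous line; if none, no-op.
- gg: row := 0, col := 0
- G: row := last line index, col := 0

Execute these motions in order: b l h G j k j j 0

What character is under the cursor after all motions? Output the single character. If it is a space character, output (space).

Answer: n

Derivation:
After 1 (b): row=0 col=0 char='f'
After 2 (l): row=0 col=1 char='i'
After 3 (h): row=0 col=0 char='f'
After 4 (G): row=4 col=0 char='n'
After 5 (j): row=4 col=0 char='n'
After 6 (k): row=3 col=0 char='_'
After 7 (j): row=4 col=0 char='n'
After 8 (j): row=4 col=0 char='n'
After 9 (0): row=4 col=0 char='n'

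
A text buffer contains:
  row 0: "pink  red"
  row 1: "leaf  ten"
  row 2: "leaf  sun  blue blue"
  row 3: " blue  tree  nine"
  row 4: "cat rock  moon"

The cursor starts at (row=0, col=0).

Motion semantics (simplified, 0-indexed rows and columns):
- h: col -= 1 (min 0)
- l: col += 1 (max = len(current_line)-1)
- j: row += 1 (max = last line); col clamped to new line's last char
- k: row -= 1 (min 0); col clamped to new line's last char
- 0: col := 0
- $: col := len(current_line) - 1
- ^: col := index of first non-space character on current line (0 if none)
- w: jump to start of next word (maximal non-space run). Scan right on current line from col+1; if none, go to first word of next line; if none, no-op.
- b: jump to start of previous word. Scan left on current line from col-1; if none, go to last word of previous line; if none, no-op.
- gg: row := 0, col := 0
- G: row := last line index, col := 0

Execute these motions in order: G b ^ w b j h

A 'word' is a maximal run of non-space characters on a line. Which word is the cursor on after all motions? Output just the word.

After 1 (G): row=4 col=0 char='c'
After 2 (b): row=3 col=13 char='n'
After 3 (^): row=3 col=1 char='b'
After 4 (w): row=3 col=7 char='t'
After 5 (b): row=3 col=1 char='b'
After 6 (j): row=4 col=1 char='a'
After 7 (h): row=4 col=0 char='c'

Answer: cat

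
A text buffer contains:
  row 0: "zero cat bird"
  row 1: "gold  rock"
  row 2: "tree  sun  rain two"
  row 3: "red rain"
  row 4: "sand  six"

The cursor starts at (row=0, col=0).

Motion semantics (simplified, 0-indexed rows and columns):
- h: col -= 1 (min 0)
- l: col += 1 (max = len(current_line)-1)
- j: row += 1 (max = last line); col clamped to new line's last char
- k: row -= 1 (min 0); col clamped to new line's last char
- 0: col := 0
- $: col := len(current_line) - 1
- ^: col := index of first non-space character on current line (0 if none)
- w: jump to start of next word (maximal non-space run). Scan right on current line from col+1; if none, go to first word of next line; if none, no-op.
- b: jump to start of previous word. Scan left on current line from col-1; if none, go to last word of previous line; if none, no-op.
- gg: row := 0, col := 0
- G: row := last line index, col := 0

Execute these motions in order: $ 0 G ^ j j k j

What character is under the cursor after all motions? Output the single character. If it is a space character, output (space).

Answer: s

Derivation:
After 1 ($): row=0 col=12 char='d'
After 2 (0): row=0 col=0 char='z'
After 3 (G): row=4 col=0 char='s'
After 4 (^): row=4 col=0 char='s'
After 5 (j): row=4 col=0 char='s'
After 6 (j): row=4 col=0 char='s'
After 7 (k): row=3 col=0 char='r'
After 8 (j): row=4 col=0 char='s'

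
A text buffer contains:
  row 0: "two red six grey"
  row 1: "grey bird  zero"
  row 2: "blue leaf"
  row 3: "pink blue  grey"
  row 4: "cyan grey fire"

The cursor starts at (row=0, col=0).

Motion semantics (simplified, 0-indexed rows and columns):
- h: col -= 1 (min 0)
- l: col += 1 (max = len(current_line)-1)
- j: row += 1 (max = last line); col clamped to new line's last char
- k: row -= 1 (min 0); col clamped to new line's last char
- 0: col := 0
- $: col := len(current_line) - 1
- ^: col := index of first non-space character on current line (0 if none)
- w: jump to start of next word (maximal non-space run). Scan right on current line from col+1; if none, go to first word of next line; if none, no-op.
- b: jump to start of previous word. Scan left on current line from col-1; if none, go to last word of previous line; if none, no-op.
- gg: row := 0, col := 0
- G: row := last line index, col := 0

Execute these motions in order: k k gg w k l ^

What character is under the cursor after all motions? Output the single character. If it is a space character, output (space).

After 1 (k): row=0 col=0 char='t'
After 2 (k): row=0 col=0 char='t'
After 3 (gg): row=0 col=0 char='t'
After 4 (w): row=0 col=4 char='r'
After 5 (k): row=0 col=4 char='r'
After 6 (l): row=0 col=5 char='e'
After 7 (^): row=0 col=0 char='t'

Answer: t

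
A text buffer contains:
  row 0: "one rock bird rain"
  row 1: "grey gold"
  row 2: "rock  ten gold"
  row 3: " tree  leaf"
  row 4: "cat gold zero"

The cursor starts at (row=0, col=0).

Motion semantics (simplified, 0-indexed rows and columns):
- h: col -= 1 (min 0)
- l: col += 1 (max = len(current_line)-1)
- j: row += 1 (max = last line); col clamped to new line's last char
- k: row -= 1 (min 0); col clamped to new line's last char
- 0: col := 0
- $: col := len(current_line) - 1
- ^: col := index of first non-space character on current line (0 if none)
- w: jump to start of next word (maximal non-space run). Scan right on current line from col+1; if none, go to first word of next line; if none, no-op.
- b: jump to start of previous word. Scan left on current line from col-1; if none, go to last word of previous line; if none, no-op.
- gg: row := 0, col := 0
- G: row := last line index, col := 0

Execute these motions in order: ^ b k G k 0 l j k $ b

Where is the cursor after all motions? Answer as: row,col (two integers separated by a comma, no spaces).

After 1 (^): row=0 col=0 char='o'
After 2 (b): row=0 col=0 char='o'
After 3 (k): row=0 col=0 char='o'
After 4 (G): row=4 col=0 char='c'
After 5 (k): row=3 col=0 char='_'
After 6 (0): row=3 col=0 char='_'
After 7 (l): row=3 col=1 char='t'
After 8 (j): row=4 col=1 char='a'
After 9 (k): row=3 col=1 char='t'
After 10 ($): row=3 col=10 char='f'
After 11 (b): row=3 col=7 char='l'

Answer: 3,7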